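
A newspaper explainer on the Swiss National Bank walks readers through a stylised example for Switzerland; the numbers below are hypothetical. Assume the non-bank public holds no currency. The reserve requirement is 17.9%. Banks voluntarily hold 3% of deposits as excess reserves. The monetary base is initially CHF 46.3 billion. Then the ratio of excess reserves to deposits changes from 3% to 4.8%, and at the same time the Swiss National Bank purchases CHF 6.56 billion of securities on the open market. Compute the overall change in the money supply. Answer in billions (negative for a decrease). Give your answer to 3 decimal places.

Before: m₁ = 1 / (0.179 + 0.03) ≈ 4.784689, MB₁ = 46.3, so M₁ = 4.784689 × 46.3 ≈ 221.5311 billion.
After: m₂ = 1 / (0.179 + 0.048) ≈ 4.405286, MB₂ = 46.3 + 6.56 = 52.86, so M₂ = 4.405286 × 52.86 ≈ 232.8634 billion.
ΔM = M₂ − M₁ = 232.8634 − 221.5311 = 11.3323 billion.

CHF 11.332 billion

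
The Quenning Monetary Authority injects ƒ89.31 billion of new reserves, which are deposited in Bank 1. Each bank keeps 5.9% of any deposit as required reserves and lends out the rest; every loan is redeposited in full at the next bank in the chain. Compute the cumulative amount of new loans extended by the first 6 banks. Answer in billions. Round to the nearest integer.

ƒ435 billion

Bank i lends (1 − rr)^i of the original deposit: Bank 1 lends 89.31·0.9410 ≈ 84.0407, Bank 2 lends 89.31·0.9410² ≈ 79.0823, and so on.
Summing a geometric series: total = 89.31·[0.9410·(1 − 0.9410^6) / (1 − 0.9410)] ≈ 435.4663 billion.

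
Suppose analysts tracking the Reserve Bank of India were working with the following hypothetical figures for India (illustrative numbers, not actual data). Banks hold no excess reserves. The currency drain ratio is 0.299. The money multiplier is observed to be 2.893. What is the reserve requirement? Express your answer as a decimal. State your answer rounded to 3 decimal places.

0.150

Using m = 2.893. Since m = (1 + c)/(c + rr + e), the denominator satisfies c + rr + e = (1 + c)/m = (1 + 0.299) / 2.893 ≈ 0.449015.
With c = 0.299 and e = 0, the reserve requirement is 0.449015 − 0.299 − 0 = 0.150015.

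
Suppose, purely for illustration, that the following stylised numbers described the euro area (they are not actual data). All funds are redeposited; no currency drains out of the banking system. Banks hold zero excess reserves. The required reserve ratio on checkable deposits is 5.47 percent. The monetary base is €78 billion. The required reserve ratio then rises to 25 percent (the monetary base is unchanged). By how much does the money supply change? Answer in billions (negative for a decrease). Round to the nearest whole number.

-1114 billion

Initially m₁ = 1 / (0.0547) ≈ 18.2815, so M₁ = 18.2815 × 78 = 1425.957 billion.
After the change m₂ = 1 / (0.25) = 4, so M₂ = 4 × 78 = 312 billion.
ΔM = M₂ − M₁ = 312 − 1425.957 = -1113.957 billion.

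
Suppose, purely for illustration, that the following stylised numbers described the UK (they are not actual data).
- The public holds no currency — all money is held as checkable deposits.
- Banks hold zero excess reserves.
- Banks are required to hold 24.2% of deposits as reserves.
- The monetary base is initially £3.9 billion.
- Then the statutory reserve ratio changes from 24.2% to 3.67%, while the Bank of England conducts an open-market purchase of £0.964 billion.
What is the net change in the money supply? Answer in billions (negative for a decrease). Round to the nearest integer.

Before: m₁ = 1 / (0.242) ≈ 4.1322, MB₁ = 3.9, so M₁ = 4.1322 × 3.9 ≈ 16.1156 billion.
After: m₂ = 1 / (0.0367) ≈ 27.2480, MB₂ = 3.9 + 0.964 = 4.864, so M₂ = 27.2480 × 4.864 ≈ 132.5343 billion.
ΔM = M₂ − M₁ = 132.5343 − 16.1156 = 116.4187 billion.

£116 billion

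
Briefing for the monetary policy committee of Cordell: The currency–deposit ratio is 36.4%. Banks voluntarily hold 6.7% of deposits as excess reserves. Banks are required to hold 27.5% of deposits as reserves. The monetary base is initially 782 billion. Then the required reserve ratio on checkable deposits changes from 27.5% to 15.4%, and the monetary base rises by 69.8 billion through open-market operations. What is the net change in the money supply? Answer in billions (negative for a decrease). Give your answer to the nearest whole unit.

475 billion

Before: m₁ = (1 + 0.364) / (0.275 + 0.067 + 0.364) ≈ 1.9320, MB₁ = 782, so M₁ = 1.9320 × 782 = 1510.824 billion.
After: m₂ = (1 + 0.364) / (0.154 + 0.067 + 0.364) ≈ 2.3316, MB₂ = 782 + 69.8 = 851.8, so M₂ = 2.3316 × 851.8 ≈ 1986.0569 billion.
ΔM = M₂ − M₁ = 1986.0569 − 1510.824 = 475.2329 billion.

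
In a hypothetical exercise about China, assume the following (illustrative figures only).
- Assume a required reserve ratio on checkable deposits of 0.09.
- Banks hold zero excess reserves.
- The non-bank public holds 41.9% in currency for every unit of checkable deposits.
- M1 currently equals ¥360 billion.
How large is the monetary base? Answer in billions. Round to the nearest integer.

¥129 billion

The money multiplier is m = (1 + c) / (rr + c) = (1 + 0.419) / (0.09 + 0.419) ≈ 2.7878.
MB = M / m = 360 / 2.7878 ≈ 129.1341 billion.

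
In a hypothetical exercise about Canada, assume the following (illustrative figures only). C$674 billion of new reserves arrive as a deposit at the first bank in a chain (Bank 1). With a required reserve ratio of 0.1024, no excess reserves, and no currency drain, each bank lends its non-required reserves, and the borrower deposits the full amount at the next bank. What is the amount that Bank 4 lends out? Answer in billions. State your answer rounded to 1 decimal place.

Each bank lends a fraction (1 − rr) = 0.8976 of the deposit it receives, so Bank 4 receives 674·0.8976^3 and lends 674·0.8976^4 ≈ 437.5133 billion.

C$437.5 billion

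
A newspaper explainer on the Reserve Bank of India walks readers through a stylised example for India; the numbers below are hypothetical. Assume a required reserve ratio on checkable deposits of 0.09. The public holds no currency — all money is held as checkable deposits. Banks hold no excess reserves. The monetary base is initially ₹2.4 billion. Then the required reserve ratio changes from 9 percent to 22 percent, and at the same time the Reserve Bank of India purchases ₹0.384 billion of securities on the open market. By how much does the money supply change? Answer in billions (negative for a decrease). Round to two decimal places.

-14.01 billion

Before: m₁ = 1 / (0.09) ≈ 11.1111, MB₁ = 2.4, so M₁ = 11.1111 × 2.4 ≈ 26.6666 billion.
After: m₂ = 1 / (0.22) ≈ 4.5455, MB₂ = 2.4 + 0.384 = 2.784, so M₂ = 4.5455 × 2.784 ≈ 12.6547 billion.
ΔM = M₂ − M₁ = 12.6547 − 26.6666 = -14.0119 billion.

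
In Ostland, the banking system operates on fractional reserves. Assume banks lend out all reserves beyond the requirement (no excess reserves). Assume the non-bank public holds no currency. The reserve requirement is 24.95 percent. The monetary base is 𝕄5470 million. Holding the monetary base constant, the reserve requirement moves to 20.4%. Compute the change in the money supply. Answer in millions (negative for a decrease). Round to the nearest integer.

Initially m₁ = 1 / (0.2495) ≈ 4.00802, so M₁ = 4.00802 × 5470 = 21923.8694 million.
After the change m₂ = 1 / (0.204) ≈ 4.90196, so M₂ = 4.90196 × 5470 = 26813.7212 million.
ΔM = M₂ − M₁ = 26813.7212 − 21923.8694 = 4889.8518 million.

𝕄4890 million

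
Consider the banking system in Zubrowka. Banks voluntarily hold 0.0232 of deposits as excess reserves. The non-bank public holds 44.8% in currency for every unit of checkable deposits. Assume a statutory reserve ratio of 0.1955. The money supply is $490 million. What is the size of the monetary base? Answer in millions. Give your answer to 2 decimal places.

The money multiplier is m = (1 + c) / (rr + e + c) = (1 + 0.448) / (0.1955 + 0.0232 + 0.448) ≈ 2.171891.
MB = M / m = 490 / 2.171891 ≈ 225.6098 million.

$225.61 million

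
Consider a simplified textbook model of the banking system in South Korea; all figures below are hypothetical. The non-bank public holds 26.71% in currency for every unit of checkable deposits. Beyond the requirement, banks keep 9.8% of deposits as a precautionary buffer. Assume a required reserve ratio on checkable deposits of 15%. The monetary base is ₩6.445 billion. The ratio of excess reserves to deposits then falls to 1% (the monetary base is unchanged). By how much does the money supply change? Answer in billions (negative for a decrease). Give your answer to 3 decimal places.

₩3.267 billion

Initially m₁ = (1 + 0.2671) / (0.15 + 0.098 + 0.2671) ≈ 2.45991, so M₁ = 2.45991 × 6.445 ≈ 15.8541 billion.
After the change m₂ = (1 + 0.2671) / (0.15 + 0.01 + 0.2671) ≈ 2.96675, so M₂ = 2.96675 × 6.445 ≈ 19.1207 billion.
ΔM = M₂ − M₁ = 19.1207 − 15.8541 = 3.2666 billion.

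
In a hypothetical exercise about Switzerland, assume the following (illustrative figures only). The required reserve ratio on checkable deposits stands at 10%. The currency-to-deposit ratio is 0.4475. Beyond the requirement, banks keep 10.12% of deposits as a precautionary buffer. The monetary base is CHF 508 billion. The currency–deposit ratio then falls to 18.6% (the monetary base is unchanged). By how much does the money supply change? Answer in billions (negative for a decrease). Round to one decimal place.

CHF 422.5 billion

Initially m₁ = (1 + 0.4475) / (0.1 + 0.1012 + 0.4475) ≈ 2.23139, so M₁ = 2.23139 × 508 ≈ 1133.5461 billion.
After the change m₂ = (1 + 0.186) / (0.1 + 0.1012 + 0.186) ≈ 3.06302, so M₂ = 3.06302 × 508 ≈ 1556.0142 billion.
ΔM = M₂ − M₁ = 1556.0142 − 1133.5461 = 422.4681 billion.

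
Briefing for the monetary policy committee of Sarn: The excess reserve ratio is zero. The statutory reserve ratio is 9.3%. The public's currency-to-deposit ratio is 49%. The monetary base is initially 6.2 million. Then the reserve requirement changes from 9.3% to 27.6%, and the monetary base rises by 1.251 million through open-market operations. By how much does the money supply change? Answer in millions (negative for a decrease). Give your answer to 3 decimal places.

Before: m₁ = (1 + 0.49) / (0.093 + 0.49) ≈ 2.55575, MB₁ = 6.2, so M₁ = 2.55575 × 6.2 ≈ 15.8457 million.
After: m₂ = (1 + 0.49) / (0.276 + 0.49) ≈ 1.94517, MB₂ = 6.2 + 1.251 = 7.451, so M₂ = 1.94517 × 7.451 ≈ 14.4935 million.
ΔM = M₂ − M₁ = 14.4935 − 15.8457 = -1.3522 million.

-1.352 million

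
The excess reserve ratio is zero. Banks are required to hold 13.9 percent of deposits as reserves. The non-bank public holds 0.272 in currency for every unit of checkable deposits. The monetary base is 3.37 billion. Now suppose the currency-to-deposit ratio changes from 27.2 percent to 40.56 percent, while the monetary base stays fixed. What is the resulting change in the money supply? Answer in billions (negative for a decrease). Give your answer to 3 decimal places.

Initially m₁ = (1 + 0.272) / (0.139 + 0.272) ≈ 3.09489, so M₁ = 3.09489 × 3.37 ≈ 10.4298 billion.
After the change m₂ = (1 + 0.4056) / (0.139 + 0.4056) ≈ 2.58098, so M₂ = 2.58098 × 3.37 ≈ 8.6979 billion.
ΔM = M₂ − M₁ = 8.6979 − 10.4298 = -1.7319 billion.

-1.732 billion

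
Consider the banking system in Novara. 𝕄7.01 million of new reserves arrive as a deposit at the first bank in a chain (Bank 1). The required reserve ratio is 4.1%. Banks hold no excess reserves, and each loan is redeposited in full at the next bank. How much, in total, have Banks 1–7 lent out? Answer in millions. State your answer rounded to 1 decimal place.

𝕄41.6 million

Bank i lends (1 − rr)^i of the original deposit: Bank 1 lends 7.01·0.9590 ≈ 6.7226, Bank 2 lends 7.01·0.9590² ≈ 6.4470, and so on.
Summing a geometric series: total = 7.01·[0.9590·(1 − 0.9590^7) / (1 − 0.9590)] ≈ 41.6497 million.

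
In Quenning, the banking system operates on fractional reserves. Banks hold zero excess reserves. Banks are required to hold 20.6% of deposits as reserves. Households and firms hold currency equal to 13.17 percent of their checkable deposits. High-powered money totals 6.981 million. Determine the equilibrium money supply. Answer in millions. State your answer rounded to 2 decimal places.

23.39 million

The money multiplier is m = (1 + c) / (rr + c) = (1 + 0.1317) / (0.206 + 0.1317) ≈ 3.3512.
So M = m × MB = 3.3512 × 6.981 ≈ 23.3947 million.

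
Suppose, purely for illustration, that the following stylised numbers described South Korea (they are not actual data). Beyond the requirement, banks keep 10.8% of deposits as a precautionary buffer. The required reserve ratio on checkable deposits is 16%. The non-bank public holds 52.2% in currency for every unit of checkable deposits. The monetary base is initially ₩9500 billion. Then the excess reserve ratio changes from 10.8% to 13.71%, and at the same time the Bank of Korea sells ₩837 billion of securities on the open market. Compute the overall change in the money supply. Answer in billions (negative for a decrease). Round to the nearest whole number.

Before: m₁ = (1 + 0.522) / (0.16 + 0.108 + 0.522) ≈ 1.92658, MB₁ = 9500, so M₁ = 1.92658 × 9500 = 18302.51 billion.
After: m₂ = (1 + 0.522) / (0.16 + 0.1371 + 0.522) ≈ 1.85814, MB₂ = 9500 − 837 = 8663, so M₂ = 1.85814 × 8663 ≈ 16097.0668 billion.
ΔM = M₂ − M₁ = 16097.0668 − 18302.51 = -2205.4432 billion.

-2205 billion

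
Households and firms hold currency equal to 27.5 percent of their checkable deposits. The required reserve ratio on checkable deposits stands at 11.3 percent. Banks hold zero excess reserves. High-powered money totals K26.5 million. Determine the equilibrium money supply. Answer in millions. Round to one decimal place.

The money multiplier is m = (1 + c) / (rr + c) = (1 + 0.275) / (0.113 + 0.275) ≈ 3.2861.
So M = m × MB = 3.2861 × 26.5 ≈ 87.0816 million.

K87.1 million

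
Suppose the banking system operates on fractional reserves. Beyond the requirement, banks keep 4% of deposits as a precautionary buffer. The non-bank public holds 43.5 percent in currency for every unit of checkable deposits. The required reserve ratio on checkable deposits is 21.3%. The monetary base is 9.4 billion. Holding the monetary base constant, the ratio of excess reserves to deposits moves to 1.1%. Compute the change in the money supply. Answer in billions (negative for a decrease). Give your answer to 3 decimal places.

0.863 billion

Initially m₁ = (1 + 0.435) / (0.213 + 0.04 + 0.435) ≈ 2.08576, so M₁ = 2.08576 × 9.4 ≈ 19.6061 billion.
After the change m₂ = (1 + 0.435) / (0.213 + 0.011 + 0.435) ≈ 2.17754, so M₂ = 2.17754 × 9.4 ≈ 20.4689 billion.
ΔM = M₂ − M₁ = 20.4689 − 19.6061 = 0.8628 billion.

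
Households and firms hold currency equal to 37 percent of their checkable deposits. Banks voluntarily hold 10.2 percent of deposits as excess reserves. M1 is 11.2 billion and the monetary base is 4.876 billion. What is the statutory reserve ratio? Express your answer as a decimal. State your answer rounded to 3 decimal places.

Using m = M/MB = 11.2/4.876 ≈ 2.296965. Since m = (1 + c)/(c + rr + e), the denominator satisfies c + rr + e = (1 + c)/m = (1 + 0.37) / 2.296965 ≈ 0.596439.
With c = 0.37 and e = 0.102, the statutory reserve ratio is 0.596439 − 0.37 − 0.102 = 0.124439.

0.124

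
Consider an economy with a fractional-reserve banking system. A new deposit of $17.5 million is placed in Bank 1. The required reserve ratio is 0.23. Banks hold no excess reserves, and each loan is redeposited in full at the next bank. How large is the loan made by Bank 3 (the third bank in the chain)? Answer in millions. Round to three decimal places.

$7.989 million

Each bank lends a fraction (1 − rr) = 0.7700 of the deposit it receives, so Bank 3 receives 17.5·0.7700^2 and lends 17.5·0.7700^3 ≈ 7.9893 million.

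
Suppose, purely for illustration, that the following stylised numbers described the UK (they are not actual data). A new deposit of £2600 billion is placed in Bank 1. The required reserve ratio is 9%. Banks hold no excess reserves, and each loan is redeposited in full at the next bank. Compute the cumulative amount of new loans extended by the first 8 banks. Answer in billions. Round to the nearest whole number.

£13926 billion

Bank i lends (1 − rr)^i of the original deposit: Bank 1 lends 2600·0.9100 = 2366.0000, Bank 2 lends 2600·0.9100² = 2153.0600, and so on.
Summing a geometric series: total = 2600·[0.9100·(1 − 0.9100^8) / (1 − 0.9100)] ≈ 13926.4724 billion.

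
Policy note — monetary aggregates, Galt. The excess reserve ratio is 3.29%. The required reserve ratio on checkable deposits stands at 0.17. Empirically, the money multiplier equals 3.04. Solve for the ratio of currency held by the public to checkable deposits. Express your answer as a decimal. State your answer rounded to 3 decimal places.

0.188

Using m = 3.04. From m = (1 + c)/(c + rr + e), rearranging gives 1 + c = m·(c + rr + e), so c·(1 − m) = m·(rr + e) − 1.
Hence c = [m·(rr + e) − 1]/(1 − m) = [3.04 × (0.17 + 0.0329) − 1] / (1 − 3.04) ≈ 0.187835.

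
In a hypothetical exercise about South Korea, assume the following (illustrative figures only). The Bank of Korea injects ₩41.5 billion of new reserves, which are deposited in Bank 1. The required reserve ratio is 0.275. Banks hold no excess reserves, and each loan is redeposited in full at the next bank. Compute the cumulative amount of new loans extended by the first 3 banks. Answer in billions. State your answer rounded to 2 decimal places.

Bank i lends (1 − rr)^i of the original deposit: Bank 1 lends 41.5·0.7250 = 30.0875, Bank 2 lends 41.5·0.7250² ≈ 21.8134, and so on.
Summing a geometric series: total = 41.5·[0.7250·(1 − 0.7250^3) / (1 − 0.7250)] ≈ 67.7157 billion.

₩67.72 billion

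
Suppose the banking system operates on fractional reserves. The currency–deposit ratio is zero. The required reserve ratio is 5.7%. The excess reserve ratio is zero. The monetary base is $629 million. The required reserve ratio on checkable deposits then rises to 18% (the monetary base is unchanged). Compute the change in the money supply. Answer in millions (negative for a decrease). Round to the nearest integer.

-7541 million

Initially m₁ = 1 / (0.057) ≈ 17.5439, so M₁ = 17.5439 × 629 = 11035.1131 million.
After the change m₂ = 1 / (0.18) ≈ 5.5556, so M₂ = 5.5556 × 629 = 3494.4724 million.
ΔM = M₂ − M₁ = 3494.4724 − 11035.1131 = -7540.6407 million.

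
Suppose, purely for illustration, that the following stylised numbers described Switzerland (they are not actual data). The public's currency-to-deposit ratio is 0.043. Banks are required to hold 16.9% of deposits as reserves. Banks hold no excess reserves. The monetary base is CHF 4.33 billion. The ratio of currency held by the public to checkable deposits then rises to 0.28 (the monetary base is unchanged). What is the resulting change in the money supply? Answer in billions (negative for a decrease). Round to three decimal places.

-8.959 billion

Initially m₁ = (1 + 0.043) / (0.169 + 0.043) ≈ 4.91981, so M₁ = 4.91981 × 4.33 ≈ 21.3028 billion.
After the change m₂ = (1 + 0.28) / (0.169 + 0.28) ≈ 2.85078, so M₂ = 2.85078 × 4.33 ≈ 12.3439 billion.
ΔM = M₂ − M₁ = 12.3439 − 21.3028 = -8.9589 billion.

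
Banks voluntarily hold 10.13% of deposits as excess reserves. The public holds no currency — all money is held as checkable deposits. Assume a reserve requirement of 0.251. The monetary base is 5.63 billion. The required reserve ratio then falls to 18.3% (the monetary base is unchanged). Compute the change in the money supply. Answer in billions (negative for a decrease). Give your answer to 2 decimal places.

3.82 billion

Initially m₁ = 1 / (0.251 + 0.1013) ≈ 2.8385, so M₁ = 2.8385 × 5.63 ≈ 15.9808 billion.
After the change m₂ = 1 / (0.183 + 0.1013) ≈ 3.5174, so M₂ = 3.5174 × 5.63 ≈ 19.803 billion.
ΔM = M₂ − M₁ = 19.803 − 15.9808 = 3.8222 billion.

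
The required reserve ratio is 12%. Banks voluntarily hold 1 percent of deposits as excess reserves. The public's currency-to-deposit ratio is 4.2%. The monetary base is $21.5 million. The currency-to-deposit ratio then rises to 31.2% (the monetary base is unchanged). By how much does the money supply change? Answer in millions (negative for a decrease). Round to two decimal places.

Initially m₁ = (1 + 0.042) / (0.12 + 0.01 + 0.042) ≈ 6.05814, so M₁ = 6.05814 × 21.5 ≈ 130.25 million.
After the change m₂ = (1 + 0.312) / (0.12 + 0.01 + 0.312) ≈ 2.96833, so M₂ = 2.96833 × 21.5 ≈ 63.8191 million.
ΔM = M₂ − M₁ = 63.8191 − 130.25 = -66.4309 million.

-66.43 million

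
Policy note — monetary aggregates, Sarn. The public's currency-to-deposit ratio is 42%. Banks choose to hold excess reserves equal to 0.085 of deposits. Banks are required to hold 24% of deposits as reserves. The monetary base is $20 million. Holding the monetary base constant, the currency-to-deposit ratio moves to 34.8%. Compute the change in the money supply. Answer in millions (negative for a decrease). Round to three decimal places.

$1.939 million

Initially m₁ = (1 + 0.42) / (0.24 + 0.085 + 0.42) ≈ 1.906040, so M₁ = 1.906040 × 20 = 38.1208 million.
After the change m₂ = (1 + 0.348) / (0.24 + 0.085 + 0.348) ≈ 2.002972, so M₂ = 2.002972 × 20 ≈ 40.0594 million.
ΔM = M₂ − M₁ = 40.0594 − 38.1208 = 1.9386 million.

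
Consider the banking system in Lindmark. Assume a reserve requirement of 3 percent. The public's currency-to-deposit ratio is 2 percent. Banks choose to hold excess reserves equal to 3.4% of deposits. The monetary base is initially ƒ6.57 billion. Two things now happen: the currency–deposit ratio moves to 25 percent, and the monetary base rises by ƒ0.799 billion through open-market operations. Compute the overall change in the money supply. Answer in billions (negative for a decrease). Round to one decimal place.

Before: m₁ = (1 + 0.02) / (0.03 + 0.034 + 0.02) ≈ 12.1429, MB₁ = 6.57, so M₁ = 12.1429 × 6.57 ≈ 79.7789 billion.
After: m₂ = (1 + 0.25) / (0.03 + 0.034 + 0.25) ≈ 3.9809, MB₂ = 6.57 + 0.799 = 7.369, so M₂ = 3.9809 × 7.369 ≈ 29.3353 billion.
ΔM = M₂ − M₁ = 29.3353 − 79.7789 = -50.4436 billion.

-50.4 billion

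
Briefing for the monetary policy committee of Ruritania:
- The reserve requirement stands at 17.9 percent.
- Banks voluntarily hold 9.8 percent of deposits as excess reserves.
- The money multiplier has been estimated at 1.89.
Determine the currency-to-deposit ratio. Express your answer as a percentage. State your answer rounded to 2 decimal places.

53.54%

Using m = 1.89. From m = (1 + c)/(c + rr + e), rearranging gives 1 + c = m·(c + rr + e), so c·(1 − m) = m·(rr + e) − 1.
Hence c = [m·(rr + e) − 1]/(1 − m) = [1.89 × (0.179 + 0.098) − 1] / (1 − 1.89) ≈ 0.535360.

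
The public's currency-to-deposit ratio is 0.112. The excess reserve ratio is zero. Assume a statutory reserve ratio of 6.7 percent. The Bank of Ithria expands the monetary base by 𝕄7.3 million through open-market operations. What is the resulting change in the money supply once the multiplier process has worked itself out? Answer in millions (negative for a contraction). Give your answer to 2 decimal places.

The money multiplier is m = (1 + c) / (rr + c) = (1 + 0.112) / (0.067 + 0.112) ≈ 6.2123.
The purchase adds 7.3 million of base, so ΔM = m × ΔMB = 6.2123 × (+7.3) ≈ 45.3498 million.

𝕄45.35 million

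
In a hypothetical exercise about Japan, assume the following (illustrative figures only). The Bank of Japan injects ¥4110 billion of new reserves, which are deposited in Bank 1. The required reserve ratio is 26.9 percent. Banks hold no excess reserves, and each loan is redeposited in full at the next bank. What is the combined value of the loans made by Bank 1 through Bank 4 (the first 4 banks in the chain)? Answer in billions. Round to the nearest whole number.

Bank i lends (1 − rr)^i of the original deposit: Bank 1 lends 4110·0.7310 = 3004.4100, Bank 2 lends 4110·0.7310² ≈ 2196.2237, and so on.
Summing a geometric series: total = 4110·[0.7310·(1 − 0.7310^4) / (1 − 0.7310)] ≈ 7979.6495 billion.

¥7980 billion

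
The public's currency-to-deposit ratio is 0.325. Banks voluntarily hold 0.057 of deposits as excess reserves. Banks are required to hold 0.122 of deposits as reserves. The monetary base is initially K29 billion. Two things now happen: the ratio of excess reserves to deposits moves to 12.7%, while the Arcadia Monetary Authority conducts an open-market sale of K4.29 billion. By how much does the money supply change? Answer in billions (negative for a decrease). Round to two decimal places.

Before: m₁ = (1 + 0.325) / (0.122 + 0.057 + 0.325) ≈ 2.62897, MB₁ = 29, so M₁ = 2.62897 × 29 ≈ 76.2401 billion.
After: m₂ = (1 + 0.325) / (0.122 + 0.127 + 0.325) ≈ 2.30836, MB₂ = 29 − 4.29 = 24.71, so M₂ = 2.30836 × 24.71 ≈ 57.0396 billion.
ΔM = M₂ − M₁ = 57.0396 − 76.2401 = -19.2005 billion.

-19.20 billion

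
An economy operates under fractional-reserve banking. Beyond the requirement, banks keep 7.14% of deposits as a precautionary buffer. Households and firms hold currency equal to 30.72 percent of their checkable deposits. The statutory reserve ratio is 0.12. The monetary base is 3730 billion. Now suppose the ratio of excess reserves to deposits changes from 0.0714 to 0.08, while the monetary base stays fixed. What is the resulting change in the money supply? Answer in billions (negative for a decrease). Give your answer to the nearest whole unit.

Initially m₁ = (1 + 0.3072) / (0.12 + 0.0714 + 0.3072) ≈ 2.62174, so M₁ = 2.62174 × 3730 = 9779.0902 billion.
After the change m₂ = (1 + 0.3072) / (0.12 + 0.08 + 0.3072) ≈ 2.57729, so M₂ = 2.57729 × 3730 = 9613.2917 billion.
ΔM = M₂ − M₁ = 9613.2917 − 9779.0902 = -165.7985 billion.

-166 billion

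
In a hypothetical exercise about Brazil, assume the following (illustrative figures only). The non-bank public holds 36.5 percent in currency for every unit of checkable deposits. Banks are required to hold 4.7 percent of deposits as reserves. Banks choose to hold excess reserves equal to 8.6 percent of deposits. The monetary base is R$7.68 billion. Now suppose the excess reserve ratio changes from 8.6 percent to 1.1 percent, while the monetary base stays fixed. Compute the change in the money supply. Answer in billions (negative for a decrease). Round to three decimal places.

R$3.732 billion

Initially m₁ = (1 + 0.365) / (0.047 + 0.086 + 0.365) ≈ 2.74096, so M₁ = 2.74096 × 7.68 ≈ 21.0506 billion.
After the change m₂ = (1 + 0.365) / (0.047 + 0.011 + 0.365) ≈ 3.22695, so M₂ = 3.22695 × 7.68 ≈ 24.783 billion.
ΔM = M₂ − M₁ = 24.783 − 21.0506 = 3.7324 billion.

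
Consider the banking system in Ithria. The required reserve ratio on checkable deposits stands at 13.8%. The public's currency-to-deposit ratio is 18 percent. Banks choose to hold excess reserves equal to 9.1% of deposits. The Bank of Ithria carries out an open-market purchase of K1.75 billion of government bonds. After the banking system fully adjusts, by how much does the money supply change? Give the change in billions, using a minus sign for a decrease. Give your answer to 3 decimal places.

The money multiplier is m = (1 + c) / (rr + e + c) = (1 + 0.18) / (0.138 + 0.091 + 0.18) ≈ 2.88509.
The purchase adds 1.75 billion of base, so ΔM = m × ΔMB = 2.88509 × (+1.75) ≈ 5.0489 billion.

K5.049 billion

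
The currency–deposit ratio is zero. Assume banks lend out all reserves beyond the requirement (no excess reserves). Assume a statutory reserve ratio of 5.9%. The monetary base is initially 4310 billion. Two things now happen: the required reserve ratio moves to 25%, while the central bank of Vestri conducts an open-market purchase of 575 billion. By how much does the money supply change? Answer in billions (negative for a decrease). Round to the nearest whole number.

-53511 billion

Before: m₁ = 1 / (0.059) ≈ 16.94915, MB₁ = 4310, so M₁ = 16.94915 × 4310 = 73050.8365 billion.
After: m₂ = 1 / (0.25) = 4, MB₂ = 4310 + 575 = 4885, so M₂ = 4 × 4885 = 19540 billion.
ΔM = M₂ − M₁ = 19540 − 73050.8365 = -53510.8365 billion.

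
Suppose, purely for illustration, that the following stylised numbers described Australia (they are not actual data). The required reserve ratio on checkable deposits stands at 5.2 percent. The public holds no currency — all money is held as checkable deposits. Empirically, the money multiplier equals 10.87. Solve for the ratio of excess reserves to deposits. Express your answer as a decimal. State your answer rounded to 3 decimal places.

0.040

Using m = 10.87. Since m = (1 + c)/(c + rr + e), the denominator satisfies c + rr + e = (1 + c)/m = (1 + 0) / 10.87 ≈ 0.091996.
With c = 0 and rr = 0.052, the ratio of excess reserves to deposits is 0.091996 − 0 − 0.052 = 0.039996.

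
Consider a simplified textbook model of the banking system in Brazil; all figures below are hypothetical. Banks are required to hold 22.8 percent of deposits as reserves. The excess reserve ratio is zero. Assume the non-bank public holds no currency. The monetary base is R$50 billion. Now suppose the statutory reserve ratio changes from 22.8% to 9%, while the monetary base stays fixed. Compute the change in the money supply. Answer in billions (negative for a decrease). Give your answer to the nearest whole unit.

R$336 billion

Initially m₁ = 1 / (0.228) ≈ 4.3860, so M₁ = 4.3860 × 50 = 219.3 billion.
After the change m₂ = 1 / (0.09) ≈ 11.1111, so M₂ = 11.1111 × 50 = 555.555 billion.
ΔM = M₂ − M₁ = 555.555 − 219.3 = 336.255 billion.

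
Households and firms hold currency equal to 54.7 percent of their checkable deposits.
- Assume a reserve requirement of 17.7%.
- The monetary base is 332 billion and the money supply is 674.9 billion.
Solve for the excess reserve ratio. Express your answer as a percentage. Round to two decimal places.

Using m = M/MB = 674.9/332 ≈ 2.032831. Since m = (1 + c)/(c + rr + e), the denominator satisfies c + rr + e = (1 + c)/m = (1 + 0.547) / 2.032831 ≈ 0.761008.
With c = 0.547 and rr = 0.177, the excess reserve ratio is 0.761008 − 0.547 − 0.177 = 0.037008.

3.70%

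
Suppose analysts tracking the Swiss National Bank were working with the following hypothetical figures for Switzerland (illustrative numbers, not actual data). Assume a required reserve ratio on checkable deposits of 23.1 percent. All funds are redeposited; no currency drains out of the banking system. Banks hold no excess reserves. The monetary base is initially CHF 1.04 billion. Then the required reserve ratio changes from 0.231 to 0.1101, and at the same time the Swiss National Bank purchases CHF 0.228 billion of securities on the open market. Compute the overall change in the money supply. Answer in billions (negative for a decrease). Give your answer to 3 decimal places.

Before: m₁ = 1 / (0.231) ≈ 4.32900, MB₁ = 1.04, so M₁ = 4.32900 × 1.04 ≈ 4.5022 billion.
After: m₂ = 1 / (0.1101) ≈ 9.08265, MB₂ = 1.04 + 0.228 = 1.268, so M₂ = 9.08265 × 1.268 ≈ 11.5168 billion.
ΔM = M₂ − M₁ = 11.5168 − 4.5022 = 7.0146 billion.

CHF 7.015 billion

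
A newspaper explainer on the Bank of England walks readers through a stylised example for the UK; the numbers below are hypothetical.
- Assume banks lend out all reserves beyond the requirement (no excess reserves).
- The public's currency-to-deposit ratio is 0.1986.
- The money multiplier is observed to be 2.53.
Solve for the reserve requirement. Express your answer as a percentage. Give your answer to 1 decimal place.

27.5%

Using m = 2.53. Since m = (1 + c)/(c + rr + e), the denominator satisfies c + rr + e = (1 + c)/m = (1 + 0.1986) / 2.53 ≈ 0.473755.
With c = 0.1986 and e = 0, the reserve requirement is 0.473755 − 0.1986 − 0 = 0.275155.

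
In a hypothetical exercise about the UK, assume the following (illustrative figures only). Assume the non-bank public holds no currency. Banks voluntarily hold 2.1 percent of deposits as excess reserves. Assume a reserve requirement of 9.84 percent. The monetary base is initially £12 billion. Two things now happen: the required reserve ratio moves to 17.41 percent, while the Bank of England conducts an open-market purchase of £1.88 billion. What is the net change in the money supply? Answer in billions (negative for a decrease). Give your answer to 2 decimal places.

-29.36 billion

Before: m₁ = 1 / (0.0984 + 0.021) ≈ 8.37521, MB₁ = 12, so M₁ = 8.37521 × 12 ≈ 100.5025 billion.
After: m₂ = 1 / (0.1741 + 0.021) ≈ 5.12558, MB₂ = 12 + 1.88 = 13.88, so M₂ = 5.12558 × 13.88 ≈ 71.1431 billion.
ΔM = M₂ − M₁ = 71.1431 − 100.5025 = -29.3594 billion.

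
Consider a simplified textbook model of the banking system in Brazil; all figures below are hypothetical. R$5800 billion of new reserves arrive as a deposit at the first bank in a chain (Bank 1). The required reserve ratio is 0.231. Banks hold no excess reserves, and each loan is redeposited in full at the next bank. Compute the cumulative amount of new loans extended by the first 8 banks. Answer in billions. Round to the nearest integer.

Bank i lends (1 − rr)^i of the original deposit: Bank 1 lends 5800·0.7690 = 4460.2000, Bank 2 lends 5800·0.7690² = 3429.8938, and so on.
Summing a geometric series: total = 5800·[0.7690·(1 − 0.7690^8) / (1 − 0.7690)] ≈ 16946.9148 billion.

R$16947 billion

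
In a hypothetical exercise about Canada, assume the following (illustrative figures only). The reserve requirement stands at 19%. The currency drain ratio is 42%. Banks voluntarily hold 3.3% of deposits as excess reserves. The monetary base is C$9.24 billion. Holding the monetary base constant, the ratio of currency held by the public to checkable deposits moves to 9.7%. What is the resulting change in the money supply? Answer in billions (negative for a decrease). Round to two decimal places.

C$11.27 billion

Initially m₁ = (1 + 0.42) / (0.19 + 0.033 + 0.42) ≈ 2.2084, so M₁ = 2.2084 × 9.24 ≈ 20.4056 billion.
After the change m₂ = (1 + 0.097) / (0.19 + 0.033 + 0.097) ≈ 3.4281, so M₂ = 3.4281 × 9.24 ≈ 31.6756 billion.
ΔM = M₂ − M₁ = 31.6756 − 20.4056 = 11.27 billion.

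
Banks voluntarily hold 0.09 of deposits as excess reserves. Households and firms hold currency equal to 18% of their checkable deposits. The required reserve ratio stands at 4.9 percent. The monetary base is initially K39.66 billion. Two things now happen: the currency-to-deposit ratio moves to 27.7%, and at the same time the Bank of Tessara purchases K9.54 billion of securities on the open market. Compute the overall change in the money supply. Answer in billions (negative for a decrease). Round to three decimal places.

Before: m₁ = (1 + 0.18) / (0.049 + 0.09 + 0.18) ≈ 3.699060, MB₁ = 39.66, so M₁ = 3.699060 × 39.66 ≈ 146.7047 billion.
After: m₂ = (1 + 0.277) / (0.049 + 0.09 + 0.277) ≈ 3.069712, MB₂ = 39.66 + 9.54 = 49.2, so M₂ = 3.069712 × 49.2 ≈ 151.0298 billion.
ΔM = M₂ − M₁ = 151.0298 − 146.7047 = 4.3251 billion.

K4.325 billion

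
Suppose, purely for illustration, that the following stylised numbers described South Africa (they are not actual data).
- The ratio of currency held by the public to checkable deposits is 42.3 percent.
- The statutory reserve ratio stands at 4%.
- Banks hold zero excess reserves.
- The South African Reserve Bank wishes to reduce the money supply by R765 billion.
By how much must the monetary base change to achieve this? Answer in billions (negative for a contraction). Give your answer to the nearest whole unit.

The money multiplier is m = (1 + c) / (rr + c) = (1 + 0.423) / (0.04 + 0.423) ≈ 3.0734.
ΔMB = ΔM / m = (−765) / 3.0734 ≈ -248.91 billion.

-249 billion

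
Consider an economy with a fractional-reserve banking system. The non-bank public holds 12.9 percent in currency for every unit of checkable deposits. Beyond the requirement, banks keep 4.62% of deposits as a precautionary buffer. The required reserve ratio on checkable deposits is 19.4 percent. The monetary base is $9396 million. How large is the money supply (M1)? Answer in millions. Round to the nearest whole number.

$28733 million

The money multiplier is m = (1 + c) / (rr + e + c) = (1 + 0.129) / (0.194 + 0.0462 + 0.129) ≈ 3.05796.
So M = m × MB = 3.05796 × 9396 ≈ 28732.5922 million.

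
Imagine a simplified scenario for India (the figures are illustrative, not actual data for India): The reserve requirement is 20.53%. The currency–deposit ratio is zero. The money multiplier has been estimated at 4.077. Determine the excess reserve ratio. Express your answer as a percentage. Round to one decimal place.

4.0%

Using m = 4.077. Since m = (1 + c)/(c + rr + e), the denominator satisfies c + rr + e = (1 + c)/m = (1 + 0) / 4.077 ≈ 0.245278.
With c = 0 and rr = 0.2053, the excess reserve ratio is 0.245278 − 0 − 0.2053 = 0.039978.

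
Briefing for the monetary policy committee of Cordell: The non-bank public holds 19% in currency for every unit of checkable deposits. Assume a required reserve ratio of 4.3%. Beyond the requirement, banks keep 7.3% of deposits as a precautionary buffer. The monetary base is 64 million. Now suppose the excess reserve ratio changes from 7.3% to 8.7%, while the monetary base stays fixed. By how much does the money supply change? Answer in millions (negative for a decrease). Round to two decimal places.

-10.89 million

Initially m₁ = (1 + 0.19) / (0.043 + 0.073 + 0.19) ≈ 3.88889, so M₁ = 3.88889 × 64 ≈ 248.889 million.
After the change m₂ = (1 + 0.19) / (0.043 + 0.087 + 0.19) = 3.71875, so M₂ = 3.71875 × 64 = 238 million.
ΔM = M₂ − M₁ = 238 − 248.889 = -10.889 million.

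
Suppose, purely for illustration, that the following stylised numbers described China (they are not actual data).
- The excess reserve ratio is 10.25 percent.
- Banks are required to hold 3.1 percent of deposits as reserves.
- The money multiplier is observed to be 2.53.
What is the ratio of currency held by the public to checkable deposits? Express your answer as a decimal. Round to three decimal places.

Using m = 2.53. From m = (1 + c)/(c + rr + e), rearranging gives 1 + c = m·(c + rr + e), so c·(1 − m) = m·(rr + e) − 1.
Hence c = [m·(rr + e) − 1]/(1 − m) = [2.53 × (0.031 + 0.1025) − 1] / (1 − 2.53) ≈ 0.432840.

0.433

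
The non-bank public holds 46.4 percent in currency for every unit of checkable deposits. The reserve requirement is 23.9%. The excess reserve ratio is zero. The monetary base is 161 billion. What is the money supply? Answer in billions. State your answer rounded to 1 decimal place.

335.3 billion

The money multiplier is m = (1 + c) / (rr + c) = (1 + 0.464) / (0.239 + 0.464) ≈ 2.08250.
So M = m × MB = 2.08250 × 161 = 335.2825 billion.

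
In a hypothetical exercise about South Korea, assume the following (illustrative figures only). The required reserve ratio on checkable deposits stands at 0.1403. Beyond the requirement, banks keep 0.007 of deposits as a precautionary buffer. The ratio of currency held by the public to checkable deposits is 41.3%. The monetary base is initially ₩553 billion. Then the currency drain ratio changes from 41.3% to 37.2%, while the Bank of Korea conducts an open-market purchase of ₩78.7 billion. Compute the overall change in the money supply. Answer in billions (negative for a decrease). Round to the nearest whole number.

₩274 billion

Before: m₁ = (1 + 0.413) / (0.1403 + 0.007 + 0.413) ≈ 2.5219, MB₁ = 553, so M₁ = 2.5219 × 553 = 1394.6107 billion.
After: m₂ = (1 + 0.372) / (0.1403 + 0.007 + 0.372) ≈ 2.6420, MB₂ = 553 + 78.7 = 631.7, so M₂ = 2.6420 × 631.7 = 1668.9514 billion.
ΔM = M₂ − M₁ = 1668.9514 − 1394.6107 = 274.3407 billion.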